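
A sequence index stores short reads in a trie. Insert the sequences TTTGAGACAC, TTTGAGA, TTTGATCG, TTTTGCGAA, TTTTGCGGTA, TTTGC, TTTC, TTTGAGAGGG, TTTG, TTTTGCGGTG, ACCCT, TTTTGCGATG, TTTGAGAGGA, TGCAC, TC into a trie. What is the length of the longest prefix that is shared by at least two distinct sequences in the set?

9

Equivalently: take the maximum, over all pairs, of their longest common prefix length.
e.g. "TTTGAGAGGA" and "TTTGAGAGGG" share the prefix "TTTGAGAGG" of length 9; no pair shares a longer one.
Longest shared-prefix length: 9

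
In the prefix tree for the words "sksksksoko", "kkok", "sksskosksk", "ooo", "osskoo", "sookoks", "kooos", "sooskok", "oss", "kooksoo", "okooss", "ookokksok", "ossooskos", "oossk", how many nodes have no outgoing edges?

13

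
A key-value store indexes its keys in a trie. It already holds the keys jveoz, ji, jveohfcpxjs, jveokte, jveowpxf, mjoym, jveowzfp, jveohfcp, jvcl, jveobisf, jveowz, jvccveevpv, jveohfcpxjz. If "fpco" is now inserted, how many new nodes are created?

No existing word starts with "f", so every character of "fpco" needs a new node.
4 − 0 = 4 new nodes.

4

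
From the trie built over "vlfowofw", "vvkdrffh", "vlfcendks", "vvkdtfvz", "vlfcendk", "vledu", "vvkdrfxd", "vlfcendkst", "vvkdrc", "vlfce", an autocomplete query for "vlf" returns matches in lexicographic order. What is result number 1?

DFS of the "vlf" subtree visits, in order: "vlfce", "vlfcendk", "vlfcendks", "vlfcendkst", "vlfowofw"
Position 1: vlfce

vlfce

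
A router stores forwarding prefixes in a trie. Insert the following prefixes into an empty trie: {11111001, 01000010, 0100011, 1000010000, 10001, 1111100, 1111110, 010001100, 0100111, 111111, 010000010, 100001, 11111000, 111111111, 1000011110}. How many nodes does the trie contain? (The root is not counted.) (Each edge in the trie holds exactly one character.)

46

Count nodes per top-level branch (shared prefixes stored once):
  '0'-branch (010000010, 01000010, 0100011, 010001100, 0100111): 18 nodes
  '1'-branch (100001, 1000010000, 1000011110, 10001, 1111100, 11111000, 11111001, 111111, 1111110, 111111111): 28 nodes
Sum: 46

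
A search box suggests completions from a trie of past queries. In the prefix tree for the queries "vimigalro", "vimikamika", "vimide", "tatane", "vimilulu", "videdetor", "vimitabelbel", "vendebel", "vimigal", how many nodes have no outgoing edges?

A leaf is a node with no children — equivalently, the end of a word that is not a proper prefix of any other stored word.
Those words: "tatane", "vendebel", "videdetor", "vimide", "vimigalro", "vimikamika", "vimilulu", "vimitabelbel"
Leaf count: 8

8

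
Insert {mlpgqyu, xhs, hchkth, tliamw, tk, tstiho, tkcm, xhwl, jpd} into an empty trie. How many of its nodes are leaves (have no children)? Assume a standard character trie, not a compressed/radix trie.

A leaf is a node with no children — equivalently, the end of a word that is not a proper prefix of any other stored word.
Those words: "hchkth", "jpd", "mlpgqyu", "tkcm", "tliamw", "tstiho", "xhs", "xhwl"
Leaf count: 8

8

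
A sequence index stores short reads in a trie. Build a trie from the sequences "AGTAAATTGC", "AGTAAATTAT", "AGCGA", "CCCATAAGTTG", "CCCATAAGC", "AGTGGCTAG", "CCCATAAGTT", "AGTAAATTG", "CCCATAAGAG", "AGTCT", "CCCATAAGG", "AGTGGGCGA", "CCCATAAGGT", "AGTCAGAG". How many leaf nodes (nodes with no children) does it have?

A leaf is a node with no children — equivalently, the end of a word that is not a proper prefix of any other stored word.
Those words: "AGCGA", "AGTAAATTAT", "AGTAAATTGC", "AGTCAGAG", "AGTCT", "AGTGGCTAG", "AGTGGGCGA", "CCCATAAGAG", "CCCATAAGC", "CCCATAAGGT", "CCCATAAGTTG"
Leaf count: 11

11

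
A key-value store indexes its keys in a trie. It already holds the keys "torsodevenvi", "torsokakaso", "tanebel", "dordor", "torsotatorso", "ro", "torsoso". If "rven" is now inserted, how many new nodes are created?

3

"r" is already a path in the trie; the remaining "ven" must be added.
New nodes needed: |"rven"| − 1 = 4 − 1 = 3.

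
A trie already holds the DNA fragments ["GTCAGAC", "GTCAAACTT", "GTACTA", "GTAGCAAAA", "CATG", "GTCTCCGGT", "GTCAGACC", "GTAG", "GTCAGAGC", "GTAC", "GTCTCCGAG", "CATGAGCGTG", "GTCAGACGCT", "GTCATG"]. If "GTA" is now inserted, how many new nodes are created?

"GTA" is already a full path in the trie; only an end-marker is added.
No new nodes are needed: 0.

0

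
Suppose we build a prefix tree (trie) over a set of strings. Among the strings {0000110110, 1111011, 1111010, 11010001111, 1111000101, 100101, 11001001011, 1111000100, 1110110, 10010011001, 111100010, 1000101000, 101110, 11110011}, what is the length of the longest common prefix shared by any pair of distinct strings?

9

Equivalently: take the maximum, over all pairs, of their longest common prefix length.
"111100010" and "1111000100" agree on "111100010" (9 characters) before diverging; nothing deeper is shared.
Longest shared-prefix length: 9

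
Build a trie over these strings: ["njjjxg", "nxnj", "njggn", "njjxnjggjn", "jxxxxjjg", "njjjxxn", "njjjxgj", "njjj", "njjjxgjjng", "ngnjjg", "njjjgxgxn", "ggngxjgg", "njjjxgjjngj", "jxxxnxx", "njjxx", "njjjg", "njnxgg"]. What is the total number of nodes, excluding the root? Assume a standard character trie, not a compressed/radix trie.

Count nodes per top-level branch (shared prefixes stored once):
  'g'-branch (ggngxjgg): 8 nodes
  'j'-branch (jxxxnxx, jxxxxjjg): 11 nodes
  'n'-branch (ngnjjg, njggn, njjj, njjjg, njjjgxgxn, njjjxg, njjjxgj, njjjxgjjng, njjjxgjjngj, njjjxxn, njjxnjggjn, njjxx, njnxgg, nxnj): 41 nodes
Sum: 60

60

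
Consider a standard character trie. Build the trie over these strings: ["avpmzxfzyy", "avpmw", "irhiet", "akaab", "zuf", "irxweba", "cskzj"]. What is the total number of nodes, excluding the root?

34

Count nodes per top-level branch (shared prefixes stored once):
  'a'-branch (akaab, avpmw, avpmzxfzyy): 15 nodes
  'c'-branch (cskzj): 5 nodes
  'i'-branch (irhiet, irxweba): 11 nodes
  'z'-branch (zuf): 3 nodes
Sum: 34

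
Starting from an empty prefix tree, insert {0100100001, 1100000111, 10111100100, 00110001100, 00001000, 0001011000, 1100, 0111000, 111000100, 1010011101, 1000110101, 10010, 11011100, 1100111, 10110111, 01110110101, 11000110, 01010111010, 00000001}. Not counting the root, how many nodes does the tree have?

115

Trace insertions, counting only characters that open a new branch:
  "0100100001" → 10 new (0, 1, 0, 0, 1, 0, 0, 0, 0, 1)
  "1100000111" → 10 new (1, 1, 0, 0, 0, 0, 0, 1, 1, 1)
  "10111100100" → prefix "1" already present; 10 new (0, 1, 1, 1, 1, 0, 0, 1, 0, 0)
  "00110001100" → prefix "0" already present; 10 new (0, 1, 1, 0, 0, 0, 1, 1, 0, 0)
  "00001000" → prefix "00" already present; 6 new (0, 0, 1, 0, 0, 0)
  "0001011000" → prefix "000" already present; 7 new (1, 0, 1, 1, 0, 0, 0)
  "1100" → prefix "1100" already present; 0 new (none)
  "0111000" → prefix "01" already present; 5 new (1, 1, 0, 0, 0)
  "111000100" → prefix "11" already present; 7 new (1, 0, 0, 0, 1, 0, 0)
  "1010011101" → prefix "101" already present; 7 new (0, 0, 1, 1, 1, 0, 1)
  "1000110101" → prefix "10" already present; 8 new (0, 0, 1, 1, 0, 1, 0, 1)
  "10010" → prefix "100" already present; 2 new (1, 0)
  "11011100" → prefix "110" already present; 5 new (1, 1, 1, 0, 0)
  "1100111" → prefix "1100" already present; 3 new (1, 1, 1)
  "10110111" → prefix "1011" already present; 4 new (0, 1, 1, 1)
  "01110110101" → prefix "01110" already present; 6 new (1, 1, 0, 1, 0, 1)
  "11000110" → prefix "11000" already present; 3 new (1, 1, 0)
  "01010111010" → prefix "010" already present; 8 new (1, 0, 1, 1, 1, 0, 1, 0)
  "00000001" → prefix "0000" already present; 4 new (0, 0, 0, 1)
Total nodes = 10 + 10 + 10 + 10 + 6 + 7 + 0 + 5 + 7 + 7 + 8 + 2 + 5 + 3 + 4 + 6 + 3 + 8 + 4 = 115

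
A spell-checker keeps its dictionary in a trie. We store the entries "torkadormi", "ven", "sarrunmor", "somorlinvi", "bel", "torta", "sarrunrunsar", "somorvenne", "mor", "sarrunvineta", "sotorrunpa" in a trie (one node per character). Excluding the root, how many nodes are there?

Count nodes per top-level branch (shared prefixes stored once):
  'b'-branch (bel): 3 nodes
  'm'-branch (mor): 3 nodes
  's'-branch (sarrunmor, sarrunrunsar, sarrunvineta, somorlinvi, somorvenne, sotorrunpa): 43 nodes
  't'-branch (torkadormi, torta): 12 nodes
  'v'-branch (ven): 3 nodes
Sum: 64

64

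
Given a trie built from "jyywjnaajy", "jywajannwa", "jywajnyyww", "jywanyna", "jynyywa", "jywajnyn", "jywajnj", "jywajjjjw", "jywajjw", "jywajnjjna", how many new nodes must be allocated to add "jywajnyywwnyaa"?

4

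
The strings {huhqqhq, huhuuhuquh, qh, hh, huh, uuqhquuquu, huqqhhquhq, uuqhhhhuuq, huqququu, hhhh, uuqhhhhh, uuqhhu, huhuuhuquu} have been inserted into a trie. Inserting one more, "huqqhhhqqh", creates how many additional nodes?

4

The longest prefix of "huqqhhhqqh" already in the trie is "huqqhh" (length 6).
So 10 − 6 = 4 new nodes.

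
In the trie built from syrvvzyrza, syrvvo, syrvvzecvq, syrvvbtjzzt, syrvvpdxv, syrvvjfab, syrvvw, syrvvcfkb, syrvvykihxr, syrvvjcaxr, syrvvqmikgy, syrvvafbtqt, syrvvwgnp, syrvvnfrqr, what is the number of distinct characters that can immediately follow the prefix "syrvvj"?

The children of the "syrvvj" node are the distinct next characters among strings starting with "syrvvj".
Distinct next characters after "syrvvj": c, f.
That node has 2 child edges.

2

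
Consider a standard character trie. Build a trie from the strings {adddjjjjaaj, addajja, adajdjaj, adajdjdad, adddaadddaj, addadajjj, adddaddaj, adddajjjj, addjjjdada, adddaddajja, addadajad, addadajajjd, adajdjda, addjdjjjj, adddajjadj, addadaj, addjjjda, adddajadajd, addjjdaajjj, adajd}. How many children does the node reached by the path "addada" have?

1

The children of the "addada" node are the distinct next characters among strings starting with "addada".
Characters that immediately follow "addada" among the stored strings: {j}.
That node has 1 child edge.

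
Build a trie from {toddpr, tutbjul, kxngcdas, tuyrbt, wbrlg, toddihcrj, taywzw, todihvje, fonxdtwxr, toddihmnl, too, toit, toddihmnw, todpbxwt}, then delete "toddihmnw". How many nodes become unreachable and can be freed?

A node on "toddihmnw"'s path can go only if nothing else ends at it or branches off below it.
The suffix "w" (1 node) is used only by "toddihmnw"; the node for "toddihmn" still has the child "l", so pruning stops there.
Nodes removed: 1

1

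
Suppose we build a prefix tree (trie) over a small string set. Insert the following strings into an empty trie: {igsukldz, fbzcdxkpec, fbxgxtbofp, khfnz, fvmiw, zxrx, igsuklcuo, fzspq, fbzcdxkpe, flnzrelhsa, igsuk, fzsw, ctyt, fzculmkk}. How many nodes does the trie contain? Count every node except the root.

66

Count nodes per top-level branch (shared prefixes stored once):
  'c'-branch (ctyt): 4 nodes
  'f'-branch (fbxgxtbofp, fbzcdxkpe, fbzcdxkpec, flnzrelhsa, fvmiw, fzculmkk, fzspq, fzsw): 42 nodes
  'i'-branch (igsuk, igsuklcuo, igsukldz): 11 nodes
  'k'-branch (khfnz): 5 nodes
  'z'-branch (zxrx): 4 nodes
Sum: 66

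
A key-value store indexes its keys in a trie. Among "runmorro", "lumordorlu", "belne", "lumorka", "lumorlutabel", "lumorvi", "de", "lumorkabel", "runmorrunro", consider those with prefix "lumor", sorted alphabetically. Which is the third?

DFS of the "lumor" subtree visits, in order: "lumordorlu", "lumorka", "lumorkabel", "lumorlutabel", "lumorvi"
Position 3: lumorkabel

lumorkabel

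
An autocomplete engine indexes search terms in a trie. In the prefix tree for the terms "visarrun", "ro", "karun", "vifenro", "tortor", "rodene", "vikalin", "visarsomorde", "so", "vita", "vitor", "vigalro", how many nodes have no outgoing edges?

11

Leaves are exactly the stored words that no other stored word extends.
Those words: "karun", "rodene", "so", "tortor", "vifenro", "vigalro", "vikalin", "visarrun", "visarsomorde", "vita", "vitor"
Leaf count: 11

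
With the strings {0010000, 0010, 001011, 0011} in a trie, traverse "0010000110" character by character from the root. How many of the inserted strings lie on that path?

Check each prefix of "0010000110" against the stored set — each match is an end-marker on the path.
Prefixes of the query that are stored words: "0010", "0010000"
Count: 2

2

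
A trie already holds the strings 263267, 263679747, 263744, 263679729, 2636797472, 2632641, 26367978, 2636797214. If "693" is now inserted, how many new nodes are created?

3

Nothing in the trie begins with "6"; the whole of "693" is new.
3 − 0 = 3 new nodes.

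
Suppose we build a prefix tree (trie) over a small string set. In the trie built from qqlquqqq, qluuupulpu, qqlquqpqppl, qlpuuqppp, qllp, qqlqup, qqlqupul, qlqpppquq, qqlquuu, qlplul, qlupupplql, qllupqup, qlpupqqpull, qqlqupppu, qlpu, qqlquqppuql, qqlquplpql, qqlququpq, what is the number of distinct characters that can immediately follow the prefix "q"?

2

Walk "q" from the root, arriving at one node.
Characters that immediately follow "q" among the stored strings: {l, q}.
That node has 2 child edges.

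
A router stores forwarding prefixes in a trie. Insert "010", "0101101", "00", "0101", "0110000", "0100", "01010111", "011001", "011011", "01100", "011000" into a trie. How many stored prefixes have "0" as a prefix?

11

Walk to "0"; the words in its subtree are exactly those with that prefix.
Matches: "00", "010", "0100", "0101", "01010111", "0101101", "01100", "011000", "0110000", "011001", "011011"
Count: 11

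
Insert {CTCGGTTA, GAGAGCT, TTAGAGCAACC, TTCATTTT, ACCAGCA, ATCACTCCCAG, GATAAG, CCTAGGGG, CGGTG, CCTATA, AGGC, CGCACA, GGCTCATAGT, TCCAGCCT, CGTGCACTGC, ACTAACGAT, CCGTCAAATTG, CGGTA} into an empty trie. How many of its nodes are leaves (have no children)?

18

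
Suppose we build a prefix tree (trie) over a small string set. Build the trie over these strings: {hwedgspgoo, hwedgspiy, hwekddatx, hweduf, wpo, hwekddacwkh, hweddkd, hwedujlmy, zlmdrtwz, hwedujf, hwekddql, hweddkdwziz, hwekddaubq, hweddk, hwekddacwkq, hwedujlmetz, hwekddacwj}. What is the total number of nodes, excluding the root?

57

Trace insertions, counting only characters that open a new branch:
  "hwedgspgoo" → 10 new (h, w, e, d, g, s, p, g, o, o)
  "hwedgspiy" → prefix "hwedgsp" already present; 2 new (i, y)
  "hwekddatx" → prefix "hwe" already present; 6 new (k, d, d, a, t, x)
  "hweduf" → prefix "hwed" already present; 2 new (u, f)
  "wpo" → 3 new (w, p, o)
  "hwekddacwkh" → prefix "hwekdda" already present; 4 new (c, w, k, h)
  "hweddkd" → prefix "hwed" already present; 3 new (d, k, d)
  "hwedujlmy" → prefix "hwedu" already present; 4 new (j, l, m, y)
  "zlmdrtwz" → 8 new (z, l, m, d, r, t, w, z)
  "hwedujf" → prefix "hweduj" already present; 1 new (f)
  "hwekddql" → prefix "hwekdd" already present; 2 new (q, l)
  "hweddkdwziz" → prefix "hweddkd" already present; 4 new (w, z, i, z)
  "hwekddaubq" → prefix "hwekdda" already present; 3 new (u, b, q)
  "hweddk" → prefix "hweddk" already present; 0 new (none)
  "hwekddacwkq" → prefix "hwekddacwk" already present; 1 new (q)
  "hwedujlmetz" → prefix "hwedujlm" already present; 3 new (e, t, z)
  "hwekddacwj" → prefix "hwekddacw" already present; 1 new (j)
Total nodes = 10 + 2 + 6 + 2 + 3 + 4 + 3 + 4 + 8 + 1 + 2 + 4 + 3 + 0 + 1 + 3 + 1 = 57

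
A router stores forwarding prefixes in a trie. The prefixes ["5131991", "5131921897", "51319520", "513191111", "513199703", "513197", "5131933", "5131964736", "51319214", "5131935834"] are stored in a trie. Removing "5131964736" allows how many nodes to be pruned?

A node on "5131964736"'s path can go only if nothing else ends at it or branches off below it.
The suffix "64736" (5 nodes) is used only by "5131964736"; the node for "51319" still has the child "9", so pruning stops there.
Nodes removed: 5

5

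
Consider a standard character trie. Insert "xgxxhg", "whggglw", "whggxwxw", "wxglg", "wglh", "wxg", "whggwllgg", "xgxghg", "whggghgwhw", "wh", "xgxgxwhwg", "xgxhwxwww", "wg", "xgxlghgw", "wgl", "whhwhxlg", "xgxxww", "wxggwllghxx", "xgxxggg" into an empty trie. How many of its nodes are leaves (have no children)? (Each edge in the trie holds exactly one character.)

15

A leaf is a node with no children — equivalently, the end of a word that is not a proper prefix of any other stored word.
Those words: "wglh", "whggghgwhw", "whggglw", "whggwllgg", "whggxwxw", "whhwhxlg", "wxggwllghxx", "wxglg", "xgxghg", "xgxgxwhwg", "xgxhwxwww", "xgxlghgw", "xgxxggg", "xgxxhg", "xgxxww"
Leaf count: 15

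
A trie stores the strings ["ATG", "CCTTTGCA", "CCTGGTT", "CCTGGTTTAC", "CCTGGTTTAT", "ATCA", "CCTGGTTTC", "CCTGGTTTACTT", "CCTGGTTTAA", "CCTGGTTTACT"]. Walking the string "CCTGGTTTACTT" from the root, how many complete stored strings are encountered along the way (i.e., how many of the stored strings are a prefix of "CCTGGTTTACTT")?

4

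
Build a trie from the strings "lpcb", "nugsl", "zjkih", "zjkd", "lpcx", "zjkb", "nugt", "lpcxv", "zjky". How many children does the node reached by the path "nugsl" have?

0

Follow the path "nugsl" to its node, then look at its outgoing edges.
No stored string extends past "nugsl".
That node has 0 child edges.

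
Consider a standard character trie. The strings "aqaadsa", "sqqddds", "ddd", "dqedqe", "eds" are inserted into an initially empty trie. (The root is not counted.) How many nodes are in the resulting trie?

25

Insert word by word; a character creates a node only if that edge doesn't already exist:
  "aqaadsa" → 7 new (a, q, a, a, d, s, a)
  "sqqddds" → 7 new (s, q, q, d, d, d, s)
  "ddd" → 3 new (d, d, d)
  "dqedqe" → prefix "d" already present; 5 new (q, e, d, q, e)
  "eds" → 3 new (e, d, s)
Total nodes = 7 + 7 + 3 + 5 + 3 = 25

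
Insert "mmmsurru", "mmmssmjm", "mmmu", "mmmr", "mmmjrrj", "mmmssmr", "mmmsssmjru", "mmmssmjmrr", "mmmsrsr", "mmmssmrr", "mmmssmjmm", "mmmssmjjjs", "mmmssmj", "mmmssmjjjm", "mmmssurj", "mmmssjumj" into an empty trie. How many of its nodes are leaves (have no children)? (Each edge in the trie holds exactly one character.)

13

Leaves are exactly the stored words that no other stored word extends.
Those words: "mmmjrrj", "mmmr", "mmmsrsr", "mmmssjumj", "mmmssmjjjm", "mmmssmjjjs", "mmmssmjmm", "mmmssmjmrr", "mmmssmrr", "mmmsssmjru", "mmmssurj", "mmmsurru", "mmmu"
Leaf count: 13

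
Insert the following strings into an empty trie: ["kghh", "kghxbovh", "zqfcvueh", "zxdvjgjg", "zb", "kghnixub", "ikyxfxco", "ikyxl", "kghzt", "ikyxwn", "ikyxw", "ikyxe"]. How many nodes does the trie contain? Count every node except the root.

44

For each word, the new-node count is its length minus the longest prefix already in the trie:
  "kghh" → 4 new (k, g, h, h)
  "kghxbovh" → prefix "kgh" already present; 5 new (x, b, o, v, h)
  "zqfcvueh" → 8 new (z, q, f, c, v, u, e, h)
  "zxdvjgjg" → prefix "z" already present; 7 new (x, d, v, j, g, j, g)
  "zb" → prefix "z" already present; 1 new (b)
  "kghnixub" → prefix "kgh" already present; 5 new (n, i, x, u, b)
  "ikyxfxco" → 8 new (i, k, y, x, f, x, c, o)
  "ikyxl" → prefix "ikyx" already present; 1 new (l)
  "kghzt" → prefix "kgh" already present; 2 new (z, t)
  "ikyxwn" → prefix "ikyx" already present; 2 new (w, n)
  "ikyxw" → prefix "ikyxw" already present; 0 new (none)
  "ikyxe" → prefix "ikyx" already present; 1 new (e)
Total nodes = 4 + 5 + 8 + 7 + 1 + 5 + 8 + 1 + 2 + 2 + 0 + 1 = 44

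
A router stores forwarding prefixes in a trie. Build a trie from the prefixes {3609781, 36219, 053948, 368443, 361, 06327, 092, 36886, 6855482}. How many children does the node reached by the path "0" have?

Follow the path "0" to its node, then look at its outgoing edges.
Characters that immediately follow "0" among the stored strings: {5, 6, 9}.
That node has 3 child edges.

3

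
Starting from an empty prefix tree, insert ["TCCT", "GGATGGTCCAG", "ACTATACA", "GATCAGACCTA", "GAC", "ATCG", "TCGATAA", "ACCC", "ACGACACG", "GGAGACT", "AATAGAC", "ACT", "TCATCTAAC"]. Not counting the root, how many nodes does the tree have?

Count nodes per top-level branch (shared prefixes stored once):
  'A'-branch (AATAGAC, ACCC, ACGACACG, ACT, ACTATACA, ATCG): 25 nodes
  'G'-branch (GAC, GATCAGACCTA, GGAGACT, GGATGGTCCAG): 26 nodes
  'T'-branch (TCATCTAAC, TCCT, TCGATAA): 16 nodes
Sum: 67

67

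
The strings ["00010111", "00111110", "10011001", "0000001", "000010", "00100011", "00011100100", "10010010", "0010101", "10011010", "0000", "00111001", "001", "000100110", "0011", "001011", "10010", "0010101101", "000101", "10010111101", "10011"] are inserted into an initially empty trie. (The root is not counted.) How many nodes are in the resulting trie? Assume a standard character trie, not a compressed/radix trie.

66

Insert word by word; a character creates a node only if that edge doesn't already exist:
  "00010111" → 8 new (0, 0, 0, 1, 0, 1, 1, 1)
  "00111110" → prefix "00" already present; 6 new (1, 1, 1, 1, 1, 0)
  "10011001" → 8 new (1, 0, 0, 1, 1, 0, 0, 1)
  "0000001" → prefix "000" already present; 4 new (0, 0, 0, 1)
  "000010" → prefix "0000" already present; 2 new (1, 0)
  "00100011" → prefix "001" already present; 5 new (0, 0, 0, 1, 1)
  "00011100100" → prefix "0001" already present; 7 new (1, 1, 0, 0, 1, 0, 0)
  "10010010" → prefix "1001" already present; 4 new (0, 0, 1, 0)
  "0010101" → prefix "0010" already present; 3 new (1, 0, 1)
  "10011010" → prefix "100110" already present; 2 new (1, 0)
  "0000" → prefix "0000" already present; 0 new (none)
  "00111001" → prefix "00111" already present; 3 new (0, 0, 1)
  "001" → prefix "001" already present; 0 new (none)
  "000100110" → prefix "00010" already present; 4 new (0, 1, 1, 0)
  "0011" → prefix "0011" already present; 0 new (none)
  "001011" → prefix "00101" already present; 1 new (1)
  "10010" → prefix "10010" already present; 0 new (none)
  "0010101101" → prefix "0010101" already present; 3 new (1, 0, 1)
  "000101" → prefix "000101" already present; 0 new (none)
  "10010111101" → prefix "10010" already present; 6 new (1, 1, 1, 1, 0, 1)
  "10011" → prefix "10011" already present; 0 new (none)
Total nodes = 8 + 6 + 8 + 4 + 2 + 5 + 7 + 4 + 3 + 2 + 0 + 3 + 0 + 4 + 0 + 1 + 0 + 3 + 0 + 6 + 0 = 66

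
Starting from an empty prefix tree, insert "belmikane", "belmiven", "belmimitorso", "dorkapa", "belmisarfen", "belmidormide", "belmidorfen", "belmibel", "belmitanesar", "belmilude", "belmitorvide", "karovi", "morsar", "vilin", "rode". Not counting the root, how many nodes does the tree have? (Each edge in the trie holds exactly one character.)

Insert word by word; a character creates a node only if that edge doesn't already exist:
  "belmikane" → 9 new (b, e, l, m, i, k, a, n, e)
  "belmiven" → prefix "belmi" already present; 3 new (v, e, n)
  "belmimitorso" → prefix "belmi" already present; 7 new (m, i, t, o, r, s, o)
  "dorkapa" → 7 new (d, o, r, k, a, p, a)
  "belmisarfen" → prefix "belmi" already present; 6 new (s, a, r, f, e, n)
  "belmidormide" → prefix "belmi" already present; 7 new (d, o, r, m, i, d, e)
  "belmidorfen" → prefix "belmidor" already present; 3 new (f, e, n)
  "belmibel" → prefix "belmi" already present; 3 new (b, e, l)
  "belmitanesar" → prefix "belmi" already present; 7 new (t, a, n, e, s, a, r)
  "belmilude" → prefix "belmi" already present; 4 new (l, u, d, e)
  "belmitorvide" → prefix "belmit" already present; 6 new (o, r, v, i, d, e)
  "karovi" → 6 new (k, a, r, o, v, i)
  "morsar" → 6 new (m, o, r, s, a, r)
  "vilin" → 5 new (v, i, l, i, n)
  "rode" → 4 new (r, o, d, e)
Total nodes = 9 + 3 + 7 + 7 + 6 + 7 + 3 + 3 + 7 + 4 + 6 + 6 + 6 + 5 + 4 = 83

83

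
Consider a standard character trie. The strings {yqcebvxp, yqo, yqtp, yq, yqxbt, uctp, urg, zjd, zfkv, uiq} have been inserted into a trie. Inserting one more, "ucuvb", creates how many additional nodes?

3

The longest prefix of "ucuvb" already in the trie is "uc" (length 2).
So 5 − 2 = 3 new nodes.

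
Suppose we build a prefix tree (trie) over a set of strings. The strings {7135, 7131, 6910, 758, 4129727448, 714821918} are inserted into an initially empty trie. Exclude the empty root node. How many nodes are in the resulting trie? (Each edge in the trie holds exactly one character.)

28

Trie structure (* marks end of a word):
(root)
├─ 4
│  └─ 1
│     └─ 2
│        └─ 9
│           └─ 7
│              └─ 2
│                 └─ 7
│                    └─ 4
│                       └─ 4
│                          └─ 8 *
├─ 6
│  └─ 9
│     └─ 1
│        └─ 0 *
└─ 7
   ├─ 1
   │  ├─ 3
   │  │  ├─ 1 *
   │  │  └─ 5 *
   │  └─ 4
   │     └─ 8
   │        └─ 2
   │           └─ 1
   │              └─ 9
   │                 └─ 1
   │                    └─ 8 *
   └─ 5
      └─ 8 *
Counting every labelled node above: 28.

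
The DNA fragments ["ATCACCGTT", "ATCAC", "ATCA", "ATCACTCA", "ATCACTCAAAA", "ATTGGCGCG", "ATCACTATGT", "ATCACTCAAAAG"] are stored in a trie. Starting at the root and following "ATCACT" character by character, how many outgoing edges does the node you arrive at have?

Walk "ATCACT" from the root, arriving at one node.
Distinct next characters after "ATCACT": A, C.
That node has 2 child edges.

2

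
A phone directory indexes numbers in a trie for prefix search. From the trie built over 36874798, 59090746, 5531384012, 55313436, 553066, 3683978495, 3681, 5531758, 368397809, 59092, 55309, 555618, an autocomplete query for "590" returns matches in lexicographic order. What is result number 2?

DFS of the "590" subtree visits, in order: "59090746", "59092"
Position 2: 59092

59092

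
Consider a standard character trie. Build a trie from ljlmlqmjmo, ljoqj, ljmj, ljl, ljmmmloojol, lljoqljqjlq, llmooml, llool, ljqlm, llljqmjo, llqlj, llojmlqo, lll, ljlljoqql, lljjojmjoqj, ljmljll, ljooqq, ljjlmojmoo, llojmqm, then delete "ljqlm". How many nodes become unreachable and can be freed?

After clearing the end-marker at "ljqlm", prune upward until reaching a node still needed by another word.
The suffix "qlm" (3 nodes) is used only by "ljqlm"; the node for "lj" still has the child "l", so pruning stops there.
Nodes removed: 3

3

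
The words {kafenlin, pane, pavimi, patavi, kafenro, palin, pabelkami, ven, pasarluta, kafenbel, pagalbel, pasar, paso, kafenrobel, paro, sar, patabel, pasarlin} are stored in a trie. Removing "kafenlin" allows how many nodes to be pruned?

3

Walk "kafenlin" from the leaf back toward the root, removing each node that no remaining word uses.
The suffix "lin" (3 nodes) is used only by "kafenlin"; the node for "kafen" still has the child "r", so pruning stops there.
Nodes removed: 3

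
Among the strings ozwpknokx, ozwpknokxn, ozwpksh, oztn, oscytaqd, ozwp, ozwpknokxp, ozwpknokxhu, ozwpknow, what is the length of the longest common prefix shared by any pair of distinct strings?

9

Equivalently: take the maximum, over all pairs, of their longest common prefix length.
e.g. "ozwpknokx" and "ozwpknokxhu" share the prefix "ozwpknokx" of length 9; no pair shares a longer one.
Longest shared-prefix length: 9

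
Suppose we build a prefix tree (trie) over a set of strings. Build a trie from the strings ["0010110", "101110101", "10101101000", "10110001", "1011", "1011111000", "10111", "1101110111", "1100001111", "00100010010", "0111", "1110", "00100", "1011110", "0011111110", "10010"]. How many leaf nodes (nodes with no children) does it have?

13

A leaf is a node with no children — equivalently, the end of a word that is not a proper prefix of any other stored word.
Those words: "00100010010", "0010110", "0011111110", "0111", "10010", "10101101000", "10110001", "101110101", "1011110", "1011111000", "1100001111", "1101110111", "1110"
Leaf count: 13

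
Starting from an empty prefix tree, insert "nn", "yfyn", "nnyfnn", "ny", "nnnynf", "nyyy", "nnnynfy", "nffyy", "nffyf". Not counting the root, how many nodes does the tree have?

Trie structure (* marks end of a word):
(root)
├─ n
│  ├─ f
│  │  └─ f
│  │     └─ y
│  │        ├─ f *
│  │        └─ y *
│  ├─ n *
│  │  ├─ n
│  │  │  └─ y
│  │  │     └─ n
│  │  │        └─ f *
│  │  │           └─ y *
│  │  └─ y
│  │     └─ f
│  │        └─ n
│  │           └─ n *
│  └─ y *
│     └─ y
│        └─ y *
└─ y
   └─ f
      └─ y
         └─ n *
Counting every labelled node above: 23.

23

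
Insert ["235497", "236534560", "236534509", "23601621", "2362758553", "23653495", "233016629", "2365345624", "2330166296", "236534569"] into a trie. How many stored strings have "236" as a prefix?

7

Traverse to the node for "236", then collect every word in that subtree.
Matches: "23601621", "2362758553", "236534509", "236534560", "2365345624", "236534569", "23653495"
Count: 7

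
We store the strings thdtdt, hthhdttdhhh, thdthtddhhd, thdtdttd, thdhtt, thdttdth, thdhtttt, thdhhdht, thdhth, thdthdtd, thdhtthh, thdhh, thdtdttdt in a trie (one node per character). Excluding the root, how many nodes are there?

Insert word by word; a character creates a node only if that edge doesn't already exist:
  "thdtdt" → 6 new (t, h, d, t, d, t)
  "hthhdttdhhh" → 11 new (h, t, h, h, d, t, t, d, h, h, h)
  "thdthtddhhd" → prefix "thdt" already present; 7 new (h, t, d, d, h, h, d)
  "thdtdttd" → prefix "thdtdt" already present; 2 new (t, d)
  "thdhtt" → prefix "thd" already present; 3 new (h, t, t)
  "thdttdth" → prefix "thdt" already present; 4 new (t, d, t, h)
  "thdhtttt" → prefix "thdhtt" already present; 2 new (t, t)
  "thdhhdht" → prefix "thdh" already present; 4 new (h, d, h, t)
  "thdhth" → prefix "thdht" already present; 1 new (h)
  "thdthdtd" → prefix "thdth" already present; 3 new (d, t, d)
  "thdhtthh" → prefix "thdhtt" already present; 2 new (h, h)
  "thdhh" → prefix "thdhh" already present; 0 new (none)
  "thdtdttdt" → prefix "thdtdttd" already present; 1 new (t)
Total nodes = 6 + 11 + 7 + 2 + 3 + 4 + 2 + 4 + 1 + 3 + 2 + 0 + 1 = 46

46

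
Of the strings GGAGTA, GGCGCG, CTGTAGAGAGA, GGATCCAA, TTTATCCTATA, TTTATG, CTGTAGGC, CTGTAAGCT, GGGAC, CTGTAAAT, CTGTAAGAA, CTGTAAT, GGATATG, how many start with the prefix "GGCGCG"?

Filter for entries beginning with "GGCGCG":
Matches: "GGCGCG"
Count: 1

1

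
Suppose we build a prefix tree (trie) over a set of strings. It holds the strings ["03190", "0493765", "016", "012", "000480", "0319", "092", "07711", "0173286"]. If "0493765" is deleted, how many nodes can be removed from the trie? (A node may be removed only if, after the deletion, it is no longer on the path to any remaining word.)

6

After clearing the end-marker at "0493765", prune upward until reaching a node still needed by another word.
The suffix "493765" (6 nodes) is used only by "0493765"; the node for "0" still has the child "3", so pruning stops there.
Nodes removed: 6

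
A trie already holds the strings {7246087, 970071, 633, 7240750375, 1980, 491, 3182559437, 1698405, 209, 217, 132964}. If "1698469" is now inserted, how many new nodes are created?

2

Walking "1698469" from the root, the first 5 characters ("16984") follow existing edges; "6" is the first miss.
So 7 − 5 = 2 new nodes.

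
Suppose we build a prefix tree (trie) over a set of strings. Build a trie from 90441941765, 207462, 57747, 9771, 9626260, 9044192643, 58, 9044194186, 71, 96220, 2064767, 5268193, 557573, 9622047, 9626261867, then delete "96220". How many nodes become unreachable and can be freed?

After clearing the end-marker at "96220", prune upward until reaching a node still needed by another word.
Every node on "96220" is still needed (e.g. by "9622047"), so nothing is freed.
Nodes removed: 0

0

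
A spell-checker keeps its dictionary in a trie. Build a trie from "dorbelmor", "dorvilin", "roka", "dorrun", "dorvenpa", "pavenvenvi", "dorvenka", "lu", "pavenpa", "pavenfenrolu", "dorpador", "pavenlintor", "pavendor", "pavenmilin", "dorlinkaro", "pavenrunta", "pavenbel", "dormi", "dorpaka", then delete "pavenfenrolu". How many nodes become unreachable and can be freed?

7

After clearing the end-marker at "pavenfenrolu", prune upward until reaching a node still needed by another word.
The suffix "fenrolu" (7 nodes) is used only by "pavenfenrolu"; the node for "paven" still has the child "v", so pruning stops there.
Nodes removed: 7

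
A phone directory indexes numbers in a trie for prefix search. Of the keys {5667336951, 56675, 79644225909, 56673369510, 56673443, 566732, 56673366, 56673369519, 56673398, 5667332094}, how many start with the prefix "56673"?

Filter for entries beginning with "56673":
Words under "56673": 566732, 5667332094, 56673366, 5667336951, 56673369510, 56673369519, 56673398, 56673443
Count: 8

8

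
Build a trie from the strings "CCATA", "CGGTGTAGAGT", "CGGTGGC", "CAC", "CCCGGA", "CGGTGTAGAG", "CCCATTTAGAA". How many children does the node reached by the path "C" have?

3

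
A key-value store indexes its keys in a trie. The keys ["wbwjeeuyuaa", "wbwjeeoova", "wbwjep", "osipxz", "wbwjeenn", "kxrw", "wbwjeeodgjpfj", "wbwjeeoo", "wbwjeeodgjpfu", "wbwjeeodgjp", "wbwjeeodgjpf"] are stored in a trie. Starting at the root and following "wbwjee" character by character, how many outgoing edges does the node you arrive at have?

The children of the "wbwjee" node are the distinct next characters among strings starting with "wbwjee".
Characters that immediately follow "wbwjee" among the stored strings: {n, o, u}.
That node has 3 child edges.

3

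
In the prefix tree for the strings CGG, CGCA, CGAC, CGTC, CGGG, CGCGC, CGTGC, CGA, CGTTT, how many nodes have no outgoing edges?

7

A leaf is a node with no children — equivalently, the end of a word that is not a proper prefix of any other stored word.
Those words: "CGAC", "CGCA", "CGCGC", "CGGG", "CGTC", "CGTGC", "CGTTT"
Leaf count: 7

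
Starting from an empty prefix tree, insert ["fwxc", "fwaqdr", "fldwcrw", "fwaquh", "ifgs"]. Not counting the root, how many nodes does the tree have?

20

Trie structure (* marks end of a word):
(root)
├─ f
│  ├─ l
│  │  └─ d
│  │     └─ w
│  │        └─ c
│  │           └─ r
│  │              └─ w *
│  └─ w
│     ├─ a
│     │  └─ q
│     │     ├─ d
│     │     │  └─ r *
│     │     └─ u
│     │        └─ h *
│     └─ x
│        └─ c *
└─ i
   └─ f
      └─ g
         └─ s *
Counting every labelled node above: 20.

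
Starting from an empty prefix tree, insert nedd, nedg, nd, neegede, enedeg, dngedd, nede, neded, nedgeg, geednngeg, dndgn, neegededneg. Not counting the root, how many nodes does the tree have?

43

Trace insertions, counting only characters that open a new branch:
  "nedd" → 4 new (n, e, d, d)
  "nedg" → prefix "ned" already present; 1 new (g)
  "nd" → prefix "n" already present; 1 new (d)
  "neegede" → prefix "ne" already present; 5 new (e, g, e, d, e)
  "enedeg" → 6 new (e, n, e, d, e, g)
  "dngedd" → 6 new (d, n, g, e, d, d)
  "nede" → prefix "ned" already present; 1 new (e)
  "neded" → prefix "nede" already present; 1 new (d)
  "nedgeg" → prefix "nedg" already present; 2 new (e, g)
  "geednngeg" → 9 new (g, e, e, d, n, n, g, e, g)
  "dndgn" → prefix "dn" already present; 3 new (d, g, n)
  "neegededneg" → prefix "neegede" already present; 4 new (d, n, e, g)
Total nodes = 4 + 1 + 1 + 5 + 6 + 6 + 1 + 1 + 2 + 9 + 3 + 4 = 43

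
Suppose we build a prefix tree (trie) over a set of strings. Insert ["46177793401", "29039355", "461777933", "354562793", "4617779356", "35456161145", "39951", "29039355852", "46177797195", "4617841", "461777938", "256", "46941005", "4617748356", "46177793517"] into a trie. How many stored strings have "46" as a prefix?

9

Filter for entries beginning with "46":
Matches: "4617748356", "461777933", "46177793401", "46177793517", "4617779356", "461777938", "46177797195", "4617841", "46941005"
Count: 9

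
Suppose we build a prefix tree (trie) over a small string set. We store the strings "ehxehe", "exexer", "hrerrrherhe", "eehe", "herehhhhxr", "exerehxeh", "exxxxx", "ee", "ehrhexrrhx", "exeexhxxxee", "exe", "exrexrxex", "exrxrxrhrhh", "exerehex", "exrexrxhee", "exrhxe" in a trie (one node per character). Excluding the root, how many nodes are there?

83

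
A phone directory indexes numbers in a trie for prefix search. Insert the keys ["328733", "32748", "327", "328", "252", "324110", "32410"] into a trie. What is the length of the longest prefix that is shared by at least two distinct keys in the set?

4

Equivalently: take the maximum, over all pairs, of their longest common prefix length.
e.g. "32410" and "324110" share the prefix "3241" of length 4; no pair shares a longer one.
Longest shared-prefix length: 4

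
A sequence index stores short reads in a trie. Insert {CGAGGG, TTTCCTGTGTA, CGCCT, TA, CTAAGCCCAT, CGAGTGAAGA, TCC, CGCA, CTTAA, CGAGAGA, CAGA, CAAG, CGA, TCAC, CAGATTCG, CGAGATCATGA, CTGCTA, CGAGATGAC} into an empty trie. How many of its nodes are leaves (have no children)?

A leaf is a node with no children — equivalently, the end of a word that is not a proper prefix of any other stored word.
Those words: "CAAG", "CAGATTCG", "CGAGAGA", "CGAGATCATGA", "CGAGATGAC", "CGAGGG", "CGAGTGAAGA", "CGCA", "CGCCT", "CTAAGCCCAT", "CTGCTA", "CTTAA", "TA", "TCAC", "TCC", "TTTCCTGTGTA"
Leaf count: 16

16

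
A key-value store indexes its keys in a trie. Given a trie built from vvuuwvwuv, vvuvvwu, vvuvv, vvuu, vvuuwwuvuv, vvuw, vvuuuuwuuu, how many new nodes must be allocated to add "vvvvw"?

3

Walking "vvvvw" from the root, the first 2 characters ("vv") follow existing edges; "v" is the first miss.
Each of the 3 remaining characters creates one node.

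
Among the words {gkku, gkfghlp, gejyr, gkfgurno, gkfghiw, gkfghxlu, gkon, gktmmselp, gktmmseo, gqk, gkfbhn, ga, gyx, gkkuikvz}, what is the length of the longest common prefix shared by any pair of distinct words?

The deepest shared node is where two words last agree before diverging.
e.g. "gktmmselp" and "gktmmseo" share the prefix "gktmmse" of length 7; no pair shares a longer one.
Longest shared-prefix length: 7

7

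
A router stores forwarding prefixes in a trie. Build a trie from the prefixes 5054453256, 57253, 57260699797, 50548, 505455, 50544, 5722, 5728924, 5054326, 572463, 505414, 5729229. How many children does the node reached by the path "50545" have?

The children of the "50545" node are the distinct next characters among strings starting with "50545".
Distinct next characters after "50545": 5.
That node has 1 child edge.

1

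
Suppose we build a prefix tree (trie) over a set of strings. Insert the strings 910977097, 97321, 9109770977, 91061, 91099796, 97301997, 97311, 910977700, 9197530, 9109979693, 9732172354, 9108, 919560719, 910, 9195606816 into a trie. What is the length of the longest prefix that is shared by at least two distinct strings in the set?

9

Equivalently: take the maximum, over all pairs, of their longest common prefix length.
e.g. "910977097" and "9109770977" share the prefix "910977097" of length 9; no pair shares a longer one.
Longest shared-prefix length: 9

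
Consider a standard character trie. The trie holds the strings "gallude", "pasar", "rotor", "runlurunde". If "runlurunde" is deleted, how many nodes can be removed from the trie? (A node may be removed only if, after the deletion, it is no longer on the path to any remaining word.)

9

A node on "runlurunde"'s path can go only if nothing else ends at it or branches off below it.
The suffix "unlurunde" (9 nodes) is used only by "runlurunde"; the node for "r" still has the child "o", so pruning stops there.
Nodes removed: 9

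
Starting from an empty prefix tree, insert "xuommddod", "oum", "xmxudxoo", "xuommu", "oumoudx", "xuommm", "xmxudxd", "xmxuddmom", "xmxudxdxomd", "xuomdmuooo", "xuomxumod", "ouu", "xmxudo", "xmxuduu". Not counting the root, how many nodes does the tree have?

For each word, the new-node count is its length minus the longest prefix already in the trie:
  "xuommddod" → 9 new (x, u, o, m, m, d, d, o, d)
  "oum" → 3 new (o, u, m)
  "xmxudxoo" → prefix "x" already present; 7 new (m, x, u, d, x, o, o)
  "xuommu" → prefix "xuomm" already present; 1 new (u)
  "oumoudx" → prefix "oum" already present; 4 new (o, u, d, x)
  "xuommm" → prefix "xuomm" already present; 1 new (m)
  "xmxudxd" → prefix "xmxudx" already present; 1 new (d)
  "xmxuddmom" → prefix "xmxud" already present; 4 new (d, m, o, m)
  "xmxudxdxomd" → prefix "xmxudxd" already present; 4 new (x, o, m, d)
  "xuomdmuooo" → prefix "xuom" already present; 6 new (d, m, u, o, o, o)
  "xuomxumod" → prefix "xuom" already present; 5 new (x, u, m, o, d)
  "ouu" → prefix "ou" already present; 1 new (u)
  "xmxudo" → prefix "xmxud" already present; 1 new (o)
  "xmxuduu" → prefix "xmxud" already present; 2 new (u, u)
Total nodes = 9 + 3 + 7 + 1 + 4 + 1 + 1 + 4 + 4 + 6 + 5 + 1 + 1 + 2 = 49

49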